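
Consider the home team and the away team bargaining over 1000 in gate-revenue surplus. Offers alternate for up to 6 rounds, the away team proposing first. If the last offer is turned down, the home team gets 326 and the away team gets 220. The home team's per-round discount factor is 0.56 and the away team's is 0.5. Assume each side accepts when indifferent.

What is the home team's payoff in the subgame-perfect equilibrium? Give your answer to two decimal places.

Round 6 (the home team proposes): the away team gets 220 if talks fail, so the home team offers 220 and keeps 780.
Round 5 (the away team proposes): the home team can get 780 next round, worth 0.56 × 780 = 436.8 now; the away team offers that and keeps 563.2.
Round 4 (the home team proposes): the away team can get 563.2 next round, worth 0.5 × 563.2 = 281.6 now; the home team offers that and keeps 718.4.
Round 3 (the away team proposes): the home team can get 718.4 next round, worth 0.56 × 718.4 = 402.304 now; the away team offers that and keeps 597.696.
Round 2 (the home team proposes): the away team can get 597.696 next round, worth 0.5 × 597.696 = 298.848 now; the home team offers that and keeps 701.152.
Round 1 (the away team proposes): the home team can get 701.152 next round, worth 0.56 × 701.152 = 392.64512 now, so the away team offers 392.64512, keeping 607.35488.

392.65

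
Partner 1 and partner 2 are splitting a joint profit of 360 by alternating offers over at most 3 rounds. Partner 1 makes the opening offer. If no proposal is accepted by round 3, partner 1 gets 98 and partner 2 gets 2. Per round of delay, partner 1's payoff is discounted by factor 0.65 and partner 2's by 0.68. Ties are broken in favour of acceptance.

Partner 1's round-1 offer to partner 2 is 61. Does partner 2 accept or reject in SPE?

Round 3 (partner 1 proposes): partner 2 gets 2 if talks fail, so partner 1 offers 2 and keeps 358.
Round 2 (partner 2 proposes): partner 1 can get 358 next round, worth 0.65 × 358 = 232.7 now; partner 2 offers that and keeps 127.3.
So by rejecting in round 1, partner 2 gets 127.3 next round, worth 0.68 × 127.3 = 86.564 now.
Offer 61 < 86.564, so partner 2 rejects.

Reject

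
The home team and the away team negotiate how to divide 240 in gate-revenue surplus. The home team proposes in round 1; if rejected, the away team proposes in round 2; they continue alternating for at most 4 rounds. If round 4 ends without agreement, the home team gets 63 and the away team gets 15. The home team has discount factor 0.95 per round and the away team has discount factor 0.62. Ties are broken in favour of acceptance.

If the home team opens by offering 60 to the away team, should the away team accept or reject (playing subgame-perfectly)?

Reject

Round 4 (the away team proposes): the home team gets 63 if talks fail, so the away team offers 63 and keeps 177.
Round 3 (the home team proposes): the away team can get 177 next round, worth 0.62 × 177 = 109.74 now, so the home team offers 109.74, keeping 130.26.
Round 2 (the away team proposes): the home team can get 130.26 next round, worth 0.95 × 130.26 = 123.747 now; the away team offers that and keeps 116.253.
So by rejecting in round 1, the away team gets 116.253 next round, worth 0.62 × 116.253 = 72.07686 now.
Offer 60 < 72.07686, so the away team rejects.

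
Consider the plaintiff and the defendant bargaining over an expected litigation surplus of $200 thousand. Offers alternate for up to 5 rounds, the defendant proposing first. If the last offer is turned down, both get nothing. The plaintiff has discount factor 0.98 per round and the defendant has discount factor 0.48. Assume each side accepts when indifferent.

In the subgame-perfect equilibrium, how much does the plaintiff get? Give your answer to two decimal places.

Round 5 (the defendant proposes): rejection yields 0 for the plaintiff; the defendant offers 0 and keeps 200.
Round 4 (the plaintiff proposes): the defendant can get 200 next round, worth 0.48 × 200 = 96 now. The plaintiff offers 96 and keeps 200 − 96 = 104.
Round 3 (the defendant proposes): the plaintiff can get 104 next round, worth 0.98 × 104 = 101.92 now; the defendant offers that and keeps 98.08.
Round 2 (the plaintiff proposes): the defendant can get 98.08 next round, worth 0.48 × 98.08 = 47.0784 now. The plaintiff offers 47.0784 and keeps 200 − 47.0784 = 152.9216.
Round 1 (the defendant proposes): the plaintiff can get 152.9216 next round, worth 0.98 × 152.9216 = 149.863168 now; the defendant offers that and keeps 50.136832.

149.86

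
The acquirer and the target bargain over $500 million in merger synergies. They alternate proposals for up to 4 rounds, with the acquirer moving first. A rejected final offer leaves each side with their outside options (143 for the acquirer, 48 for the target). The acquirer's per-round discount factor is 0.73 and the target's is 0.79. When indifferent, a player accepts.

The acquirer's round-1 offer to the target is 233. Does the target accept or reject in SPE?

Round 4 (the target proposes): the acquirer gets 143 if talks fail, so the target offers 143 and keeps 357.
Round 3 (the acquirer proposes): the target can get 357 next round, worth 0.79 × 357 = 282.03 now. The acquirer offers 282.03 and keeps 500 − 282.03 = 217.97.
Round 2 (the target proposes): the acquirer can get 217.97 next round, worth 0.73 × 217.97 = 159.1181 now, so the target offers 159.1181, keeping 340.8819.
So by rejecting in round 1, the target gets 340.8819 next round, worth 0.79 × 340.8819 = 269.296701 now.
Offer 233 < 269.296701, so the target rejects.

Reject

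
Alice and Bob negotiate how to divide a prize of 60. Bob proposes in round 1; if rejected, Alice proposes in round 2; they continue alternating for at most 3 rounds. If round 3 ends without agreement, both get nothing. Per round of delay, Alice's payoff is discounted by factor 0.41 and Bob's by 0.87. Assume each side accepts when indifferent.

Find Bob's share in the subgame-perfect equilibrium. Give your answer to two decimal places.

Round 3 (Bob proposes): rejection yields 0 for Alice; Bob offers 0 and keeps 60.
Round 2 (Alice proposes): Bob can get 60 next round, worth 0.87 × 60 = 52.2 now; Alice offers that and keeps 7.8.
Round 1 (Bob proposes): Alice can get 7.8 next round, worth 0.41 × 7.8 = 3.198 now, so Bob offers 3.198, keeping 56.802.

56.80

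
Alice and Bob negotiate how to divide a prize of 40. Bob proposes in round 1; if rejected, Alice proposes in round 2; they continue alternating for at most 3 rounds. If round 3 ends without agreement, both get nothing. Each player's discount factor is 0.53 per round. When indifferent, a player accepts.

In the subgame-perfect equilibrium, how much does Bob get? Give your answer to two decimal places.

Round 3 (Bob proposes): Alice will accept anything ≥ 0, so Bob offers 0 and keeps 40.
Round 2 (Alice proposes): Bob can get 40 next round, worth 0.53 × 40 = 21.2 now. Alice offers 21.2 and keeps 40 − 21.2 = 18.8.
Round 1 (Bob proposes): Alice can get 18.8 next round, worth 0.53 × 18.8 = 9.964 now, so Bob offers 9.964, keeping 30.036.

30.04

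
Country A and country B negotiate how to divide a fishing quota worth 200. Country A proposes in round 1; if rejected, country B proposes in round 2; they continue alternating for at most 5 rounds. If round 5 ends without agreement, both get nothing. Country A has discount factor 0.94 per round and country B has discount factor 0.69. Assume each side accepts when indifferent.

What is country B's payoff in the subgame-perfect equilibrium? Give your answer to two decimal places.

By backward induction:
Round 5 (country A proposes): country B will accept anything ≥ 0, so country A offers 0 and keeps 200.
Round 4 (country B proposes): country A can get 200 next round, worth 0.94 × 200 = 188 now, so country B offers 188, keeping 12.
Round 3 (country A proposes): country B can get 12 next round, worth 0.69 × 12 = 8.28 now. Country A offers 8.28 and keeps 200 − 8.28 = 191.72.
Round 2 (country B proposes): country A can get 191.72 next round, worth 0.94 × 191.72 = 180.2168 now. Country B offers 180.2168 and keeps 200 − 180.2168 = 19.7832.
Round 1 (country A proposes): country B can get 19.7832 next round, worth 0.69 × 19.7832 = 13.650408 now. Country A offers 13.650408 and keeps 200 − 13.650408 = 186.349592.

13.65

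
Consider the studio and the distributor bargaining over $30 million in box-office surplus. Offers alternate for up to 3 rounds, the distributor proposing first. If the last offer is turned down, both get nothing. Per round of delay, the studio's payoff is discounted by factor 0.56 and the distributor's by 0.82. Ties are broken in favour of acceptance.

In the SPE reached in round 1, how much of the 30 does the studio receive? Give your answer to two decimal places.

3.02

Round 3 (the distributor proposes): rejection yields 0 for the studio; the distributor offers 0 and keeps 30.
Round 2 (the studio proposes): the distributor can get 30 next round, worth 0.82 × 30 = 24.6 now. The studio offers 24.6 and keeps 30 − 24.6 = 5.4.
Round 1 (the distributor proposes): the studio can get 5.4 next round, worth 0.56 × 5.4 = 3.024 now. The distributor offers 3.024 and keeps 30 − 3.024 = 26.976.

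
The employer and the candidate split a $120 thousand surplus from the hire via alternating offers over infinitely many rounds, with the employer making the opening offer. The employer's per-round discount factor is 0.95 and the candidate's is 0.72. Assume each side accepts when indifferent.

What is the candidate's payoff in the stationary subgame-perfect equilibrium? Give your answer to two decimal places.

When the employer proposes, the candidate accepts any offer worth at least 0.72 times what the candidate would get by proposing next round; and vice versa.
This gives x = 120 − 0.72y and y = 120 − 0.95x, where x and y are each side's share when it proposes.
Hence (1 − 0.72·0.95)x = 120(1 − 0.72), i.e. 0.316·x = 33.6.
x ≈ 106.3291; the candidate's share is 120 − x ≈ 13.6709.

13.67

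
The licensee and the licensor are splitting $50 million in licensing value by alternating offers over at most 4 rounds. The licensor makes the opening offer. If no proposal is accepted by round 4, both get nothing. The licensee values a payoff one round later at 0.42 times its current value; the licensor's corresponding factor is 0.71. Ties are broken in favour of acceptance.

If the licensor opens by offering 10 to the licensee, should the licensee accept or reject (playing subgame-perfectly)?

Round 4 (the licensee proposes): rejection yields 0 for the licensor; the licensee offers 0 and keeps 50.
Round 3 (the licensor proposes): the licensee can get 50 next round, worth 0.42 × 50 = 21 now; the licensor offers that and keeps 29.
Round 2 (the licensee proposes): the licensor can get 29 next round, worth 0.71 × 29 = 20.59 now. The licensee offers 20.59 and keeps 50 − 20.59 = 29.41.
So by rejecting in round 1, the licensee gets 29.41 next round, worth 0.42 × 29.41 = 12.3522 now.
Offer 10 < 12.3522, so the licensee rejects.

Reject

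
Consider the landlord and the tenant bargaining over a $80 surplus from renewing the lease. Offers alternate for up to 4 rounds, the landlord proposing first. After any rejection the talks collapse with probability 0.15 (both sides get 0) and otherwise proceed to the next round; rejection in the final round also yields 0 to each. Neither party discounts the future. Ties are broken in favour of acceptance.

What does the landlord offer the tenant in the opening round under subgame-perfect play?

By backward induction:
Round 4 (the tenant proposes): the landlord will accept anything ≥ 0, so the tenant offers 0 and keeps 80.
Round 3 (the landlord proposes): rejecting gives the tenant an expected 0.85 × 80 = 68, so the landlord offers 68, keeping 12.
Round 2 (the tenant proposes): rejecting gives the landlord an expected 0.85 × 12 = 10.2. The tenant offers 10.2 and keeps 80 − 10.2 = 69.8.
Round 1 (the landlord proposes): rejecting gives the tenant an expected 0.85 × 69.8 = 59.33, so the landlord offers 59.33, keeping 20.67.

59.33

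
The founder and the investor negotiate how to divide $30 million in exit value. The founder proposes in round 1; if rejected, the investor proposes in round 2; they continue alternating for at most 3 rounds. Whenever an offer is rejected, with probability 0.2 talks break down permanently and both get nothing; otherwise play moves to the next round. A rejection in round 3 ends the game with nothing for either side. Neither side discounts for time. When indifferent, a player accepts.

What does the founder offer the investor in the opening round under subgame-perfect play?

4.8

Round 3 (the founder proposes): the investor will accept anything ≥ 0, so the founder offers 0 and keeps 30.
Round 2 (the investor proposes): rejecting gives the founder an expected 0.8 × 30 = 24, so the investor offers 24, keeping 6.
Round 1 (the founder proposes): rejecting gives the investor an expected 0.8 × 6 = 4.8, so the founder offers 4.8, keeping 25.2.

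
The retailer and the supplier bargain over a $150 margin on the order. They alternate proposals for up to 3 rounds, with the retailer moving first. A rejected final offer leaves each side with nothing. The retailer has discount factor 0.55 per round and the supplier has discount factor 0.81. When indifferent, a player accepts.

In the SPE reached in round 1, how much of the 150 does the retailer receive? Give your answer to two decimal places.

By backward induction:
Round 3 (the retailer proposes): rejection yields 0 for the supplier; the retailer offers 0 and keeps 150.
Round 2 (the supplier proposes): the retailer can get 150 next round, worth 0.55 × 150 = 82.5 now; the supplier offers that and keeps 67.5.
Round 1 (the retailer proposes): the supplier can get 67.5 next round, worth 0.81 × 67.5 = 54.675 now, so the retailer offers 54.675, keeping 95.325.

95.33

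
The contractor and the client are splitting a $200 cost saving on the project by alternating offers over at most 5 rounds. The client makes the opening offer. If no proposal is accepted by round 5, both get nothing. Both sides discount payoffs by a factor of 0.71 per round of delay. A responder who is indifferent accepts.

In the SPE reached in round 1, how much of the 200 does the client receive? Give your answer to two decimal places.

138.06

Round 5 (the client proposes): rejection yields 0 for the contractor; the client offers 0 and keeps 200.
Round 4 (the contractor proposes): the client can get 200 next round, worth 0.71 × 200 = 142 now, so the contractor offers 142, keeping 58.
Round 3 (the client proposes): the contractor can get 58 next round, worth 0.71 × 58 = 41.18 now, so the client offers 41.18, keeping 158.82.
Round 2 (the contractor proposes): the client can get 158.82 next round, worth 0.71 × 158.82 = 112.7622 now; the contractor offers that and keeps 87.2378.
Round 1 (the client proposes): the contractor can get 87.2378 next round, worth 0.71 × 87.2378 = 61.938838 now. The client offers 61.938838 and keeps 200 − 61.938838 = 138.061162.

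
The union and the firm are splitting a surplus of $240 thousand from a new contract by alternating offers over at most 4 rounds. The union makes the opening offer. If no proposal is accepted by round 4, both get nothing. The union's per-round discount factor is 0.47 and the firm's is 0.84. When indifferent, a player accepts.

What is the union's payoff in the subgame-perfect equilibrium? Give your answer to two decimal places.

Round 4 (the firm proposes): rejection yields 0 for the union; the firm offers 0 and keeps 240.
Round 3 (the union proposes): the firm can get 240 next round, worth 0.84 × 240 = 201.6 now, so the union offers 201.6, keeping 38.4.
Round 2 (the firm proposes): the union can get 38.4 next round, worth 0.47 × 38.4 = 18.048 now. The firm offers 18.048 and keeps 240 − 18.048 = 221.952.
Round 1 (the union proposes): the firm can get 221.952 next round, worth 0.84 × 221.952 = 186.43968 now; the union offers that and keeps 53.56032.

53.56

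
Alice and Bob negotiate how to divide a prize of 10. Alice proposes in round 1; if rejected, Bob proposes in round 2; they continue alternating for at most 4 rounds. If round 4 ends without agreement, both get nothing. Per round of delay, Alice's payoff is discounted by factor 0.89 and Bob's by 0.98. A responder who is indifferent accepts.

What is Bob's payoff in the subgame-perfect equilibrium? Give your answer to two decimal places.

9.63

Round 4 (Bob proposes): Alice will accept anything ≥ 0, so Bob offers 0 and keeps 10.
Round 3 (Alice proposes): Bob can get 10 next round, worth 0.98 × 10 = 9.8 now, so Alice offers 9.8, keeping 0.2.
Round 2 (Bob proposes): Alice can get 0.2 next round, worth 0.89 × 0.2 = 0.178 now, so Bob offers 0.178, keeping 9.822.
Round 1 (Alice proposes): Bob can get 9.822 next round, worth 0.98 × 9.822 = 9.62556 now; Alice offers that and keeps 0.37444.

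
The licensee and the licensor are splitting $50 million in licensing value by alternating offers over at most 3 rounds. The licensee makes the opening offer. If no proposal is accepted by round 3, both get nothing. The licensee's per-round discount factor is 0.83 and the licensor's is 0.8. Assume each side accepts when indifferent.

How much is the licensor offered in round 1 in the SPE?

Round 3 (the licensee proposes): rejection yields 0 for the licensor; the licensee offers 0 and keeps 50.
Round 2 (the licensor proposes): the licensee can get 50 next round, worth 0.83 × 50 = 41.5 now; the licensor offers that and keeps 8.5.
Round 1 (the licensee proposes): the licensor can get 8.5 next round, worth 0.8 × 8.5 = 6.8 now; the licensee offers that and keeps 43.2.

6.8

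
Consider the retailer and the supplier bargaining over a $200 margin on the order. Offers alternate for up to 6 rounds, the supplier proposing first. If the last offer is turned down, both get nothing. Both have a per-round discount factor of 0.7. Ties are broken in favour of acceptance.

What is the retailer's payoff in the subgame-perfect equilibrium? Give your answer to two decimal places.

Solve by backward induction from round 6.
Round 6 (the retailer proposes): the supplier will accept anything ≥ 0, so the retailer offers 0 and keeps 200.
Round 5 (the supplier proposes): the retailer can get 200 next round, worth 0.7 × 200 = 140 now. The supplier offers 140 and keeps 200 − 140 = 60.
Round 4 (the retailer proposes): the supplier can get 60 next round, worth 0.7 × 60 = 42 now; the retailer offers that and keeps 158.
Round 3 (the supplier proposes): the retailer can get 158 next round, worth 0.7 × 158 = 110.6 now, so the supplier offers 110.6, keeping 89.4.
Round 2 (the retailer proposes): the supplier can get 89.4 next round, worth 0.7 × 89.4 = 62.58 now; the retailer offers that and keeps 137.42.
Round 1 (the supplier proposes): the retailer can get 137.42 next round, worth 0.7 × 137.42 = 96.194 now, so the supplier offers 96.194, keeping 103.806.

96.19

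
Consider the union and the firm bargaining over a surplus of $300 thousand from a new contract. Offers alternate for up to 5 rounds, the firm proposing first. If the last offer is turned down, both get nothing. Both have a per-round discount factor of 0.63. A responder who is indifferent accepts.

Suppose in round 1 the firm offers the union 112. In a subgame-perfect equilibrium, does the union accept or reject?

Work out the union's continuation value if the offer is rejected.
Round 5 (the firm proposes): the union will accept anything ≥ 0, so the firm offers 0 and keeps 300.
Round 4 (the union proposes): the firm can get 300 next round, worth 0.63 × 300 = 189 now, so the union offers 189, keeping 111.
Round 3 (the firm proposes): the union can get 111 next round, worth 0.63 × 111 = 69.93 now. The firm offers 69.93 and keeps 300 − 69.93 = 230.07.
Round 2 (the union proposes): the firm can get 230.07 next round, worth 0.63 × 230.07 = 144.9441 now; the union offers that and keeps 155.0559.
So by rejecting in round 1, the union gets 155.0559 next round, worth 0.63 × 155.0559 = 97.685217 now.
Offer 112 ≥ 97.685217, so the union accepts.

Accept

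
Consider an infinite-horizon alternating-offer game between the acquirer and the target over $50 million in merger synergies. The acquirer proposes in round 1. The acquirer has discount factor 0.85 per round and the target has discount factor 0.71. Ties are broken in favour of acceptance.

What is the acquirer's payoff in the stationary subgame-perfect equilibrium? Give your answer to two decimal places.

Let x be the acquirer's share when the acquirer proposes and y be the target's share when the target proposes.
The target accepts iff offered ≥ 0.71·y, so x = 50 − 0.71y. Symmetrically y = 50 − 0.85x.
Substituting: x = 50 − 0.71(50 − 0.85x), giving x(1 − 0.85·0.71) = 50(1 − 0.71).
So x = 50 × 0.29 / 0.3965 ≈ 36.5700, and the target receives 50 − x ≈ 13.4300.

36.57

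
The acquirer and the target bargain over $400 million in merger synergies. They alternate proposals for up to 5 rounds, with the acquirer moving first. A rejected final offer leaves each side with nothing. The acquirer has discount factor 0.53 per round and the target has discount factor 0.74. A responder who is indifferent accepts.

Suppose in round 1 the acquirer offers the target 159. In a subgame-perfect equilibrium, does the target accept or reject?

Work out the target's continuation value if the offer is rejected.
Round 5 (the acquirer proposes): rejection yields 0 for the target; the acquirer offers 0 and keeps 400.
Round 4 (the target proposes): the acquirer can get 400 next round, worth 0.53 × 400 = 212 now. The target offers 212 and keeps 400 − 212 = 188.
Round 3 (the acquirer proposes): the target can get 188 next round, worth 0.74 × 188 = 139.12 now, so the acquirer offers 139.12, keeping 260.88.
Round 2 (the target proposes): the acquirer can get 260.88 next round, worth 0.53 × 260.88 = 138.2664 now, so the target offers 138.2664, keeping 261.7336.
So by rejecting in round 1, the target gets 261.7336 next round, worth 0.74 × 261.7336 = 193.682864 now.
Offer 159 < 193.682864, so the target rejects.

Reject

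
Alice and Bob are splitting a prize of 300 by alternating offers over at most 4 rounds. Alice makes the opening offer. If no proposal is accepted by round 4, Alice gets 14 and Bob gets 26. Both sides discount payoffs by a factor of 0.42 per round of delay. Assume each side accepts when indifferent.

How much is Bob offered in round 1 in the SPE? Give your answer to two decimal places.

94.27

Solve by backward induction from round 4.
Round 4 (Bob proposes): Alice gets 14 if talks fail, so Bob offers 14 and keeps 286.
Round 3 (Alice proposes): Bob can get 286 next round, worth 0.42 × 286 = 120.12 now; Alice offers that and keeps 179.88.
Round 2 (Bob proposes): Alice can get 179.88 next round, worth 0.42 × 179.88 = 75.5496 now. Bob offers 75.5496 and keeps 300 − 75.5496 = 224.4504.
Round 1 (Alice proposes): Bob can get 224.4504 next round, worth 0.42 × 224.4504 = 94.269168 now. Alice offers 94.269168 and keeps 300 − 94.269168 = 205.730832.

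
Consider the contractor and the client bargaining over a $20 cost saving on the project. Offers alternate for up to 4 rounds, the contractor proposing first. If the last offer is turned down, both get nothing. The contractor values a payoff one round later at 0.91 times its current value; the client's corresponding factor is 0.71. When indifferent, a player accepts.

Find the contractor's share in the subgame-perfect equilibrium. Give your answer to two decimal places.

Round 4 (the client proposes): the contractor will accept anything ≥ 0, so the client offers 0 and keeps 20.
Round 3 (the contractor proposes): the client can get 20 next round, worth 0.71 × 20 = 14.2 now, so the contractor offers 14.2, keeping 5.8.
Round 2 (the client proposes): the contractor can get 5.8 next round, worth 0.91 × 5.8 = 5.278 now. The client offers 5.278 and keeps 20 − 5.278 = 14.722.
Round 1 (the contractor proposes): the client can get 14.722 next round, worth 0.71 × 14.722 = 10.45262 now. The contractor offers 10.45262 and keeps 20 − 10.45262 = 9.54738.

9.55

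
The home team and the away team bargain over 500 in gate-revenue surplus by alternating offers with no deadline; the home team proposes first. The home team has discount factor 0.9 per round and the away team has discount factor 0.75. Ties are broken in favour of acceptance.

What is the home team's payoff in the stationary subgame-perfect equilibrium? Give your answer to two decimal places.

384.62

In a stationary SPE each proposer offers the other exactly their discounted continuation value.
If the home team keeps x when proposing and the away team keeps y when proposing, then x = 500 − 0.75y and y = 500 − 0.9x.
Solving: x = 500(1 − 0.75) / (1 − 0.9·0.75) = 125 / 0.325 ≈ 384.6154.
The away team gets 500 − 384.6154 ≈ 115.3846.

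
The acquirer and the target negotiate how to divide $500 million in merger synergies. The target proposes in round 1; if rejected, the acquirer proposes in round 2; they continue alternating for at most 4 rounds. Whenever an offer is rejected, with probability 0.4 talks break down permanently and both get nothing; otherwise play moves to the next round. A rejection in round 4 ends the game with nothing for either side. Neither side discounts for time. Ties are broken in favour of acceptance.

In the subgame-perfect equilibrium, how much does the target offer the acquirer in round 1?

228

By backward induction:
Round 4 (the acquirer proposes): rejection yields 0 for the target; the acquirer offers 0 and keeps 500.
Round 3 (the target proposes): rejecting gives the acquirer an expected 0.6 × 500 = 300, so the target offers 300, keeping 200.
Round 2 (the acquirer proposes): rejecting gives the target an expected 0.6 × 200 = 120. The acquirer offers 120 and keeps 500 − 120 = 380.
Round 1 (the target proposes): rejecting gives the acquirer an expected 0.6 × 380 = 228, so the target offers 228, keeping 272.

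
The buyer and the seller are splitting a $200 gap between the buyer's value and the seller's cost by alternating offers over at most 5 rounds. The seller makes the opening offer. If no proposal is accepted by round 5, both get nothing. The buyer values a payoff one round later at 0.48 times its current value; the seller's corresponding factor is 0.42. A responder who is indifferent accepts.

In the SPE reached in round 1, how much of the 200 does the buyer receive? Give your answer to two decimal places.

Solve by backward induction from round 5.
Round 5 (the seller proposes): rejection yields 0 for the buyer; the seller offers 0 and keeps 200.
Round 4 (the buyer proposes): the seller can get 200 next round, worth 0.42 × 200 = 84 now; the buyer offers that and keeps 116.
Round 3 (the seller proposes): the buyer can get 116 next round, worth 0.48 × 116 = 55.68 now. The seller offers 55.68 and keeps 200 − 55.68 = 144.32.
Round 2 (the buyer proposes): the seller can get 144.32 next round, worth 0.42 × 144.32 = 60.6144 now, so the buyer offers 60.6144, keeping 139.3856.
Round 1 (the seller proposes): the buyer can get 139.3856 next round, worth 0.48 × 139.3856 = 66.905088 now, so the seller offers 66.905088, keeping 133.094912.

66.91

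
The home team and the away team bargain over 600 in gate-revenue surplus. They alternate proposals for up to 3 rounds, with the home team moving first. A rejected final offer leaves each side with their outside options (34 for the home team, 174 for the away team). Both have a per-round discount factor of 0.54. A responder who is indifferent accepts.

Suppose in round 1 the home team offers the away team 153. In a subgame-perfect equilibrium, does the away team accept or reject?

Reject

Round 3 (the home team proposes): the away team gets 174 if talks fail, so the home team offers 174 and keeps 426.
Round 2 (the away team proposes): the home team can get 426 next round, worth 0.54 × 426 = 230.04 now, so the away team offers 230.04, keeping 369.96.
So by rejecting in round 1, the away team gets 369.96 next round, worth 0.54 × 369.96 = 199.7784 now.
Offer 153 < 199.7784, so the away team rejects.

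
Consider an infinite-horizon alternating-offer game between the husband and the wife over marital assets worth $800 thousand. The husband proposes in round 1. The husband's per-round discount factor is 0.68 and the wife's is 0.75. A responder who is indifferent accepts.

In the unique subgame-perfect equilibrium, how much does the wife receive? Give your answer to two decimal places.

391.84

Let x be the husband's share when the husband proposes and y be the wife's share when the wife proposes.
The wife accepts iff offered ≥ 0.75·y, so x = 800 − 0.75y. Symmetrically y = 800 − 0.68x.
Substituting: x = 800 − 0.75(800 − 0.68x), giving x(1 − 0.68·0.75) = 800(1 − 0.75).
So x = 800 × 0.25 / 0.49 ≈ 408.1633, and the wife receives 800 − x ≈ 391.8367.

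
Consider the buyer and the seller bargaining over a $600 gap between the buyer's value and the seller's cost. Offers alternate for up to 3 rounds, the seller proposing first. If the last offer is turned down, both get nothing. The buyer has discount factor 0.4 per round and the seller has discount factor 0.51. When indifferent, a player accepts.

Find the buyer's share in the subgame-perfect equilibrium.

Round 3 (the seller proposes): rejection yields 0 for the buyer; the seller offers 0 and keeps 600.
Round 2 (the buyer proposes): the seller can get 600 next round, worth 0.51 × 600 = 306 now, so the buyer offers 306, keeping 294.
Round 1 (the seller proposes): the buyer can get 294 next round, worth 0.4 × 294 = 117.6 now; the seller offers that and keeps 482.4.

117.6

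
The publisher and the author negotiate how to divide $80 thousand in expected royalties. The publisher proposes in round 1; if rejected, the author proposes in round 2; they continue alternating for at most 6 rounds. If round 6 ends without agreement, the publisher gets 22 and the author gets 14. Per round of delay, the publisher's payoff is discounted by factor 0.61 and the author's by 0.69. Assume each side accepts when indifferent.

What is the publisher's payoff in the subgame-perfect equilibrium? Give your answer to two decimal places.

42.32

Round 6 (the author proposes): the publisher gets 22 if talks fail, so the author offers 22 and keeps 58.
Round 5 (the publisher proposes): the author can get 58 next round, worth 0.69 × 58 = 40.02 now. The publisher offers 40.02 and keeps 80 − 40.02 = 39.98.
Round 4 (the author proposes): the publisher can get 39.98 next round, worth 0.61 × 39.98 = 24.3878 now; the author offers that and keeps 55.6122.
Round 3 (the publisher proposes): the author can get 55.6122 next round, worth 0.69 × 55.6122 = 38.372418 now, so the publisher offers 38.372418, keeping 41.627582.
Round 2 (the author proposes): the publisher can get 41.627582 next round, worth 0.61 × 41.627582 = 25.39282502 now, so the author offers 25.39282502, keeping 54.60717498.
Round 1 (the publisher proposes): the author can get 54.60717498 next round, worth 0.69 × 54.60717498 = 37.6789507362 now. The publisher offers 37.6789507362 and keeps 80 − 37.6789507362 = 42.3210492638.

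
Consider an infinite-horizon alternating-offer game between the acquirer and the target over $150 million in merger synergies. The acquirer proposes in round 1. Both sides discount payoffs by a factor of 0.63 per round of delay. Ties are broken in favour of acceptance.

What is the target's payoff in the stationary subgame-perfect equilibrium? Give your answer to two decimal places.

When the acquirer proposes, the target accepts any offer worth at least 0.63 times what the target would get by proposing next round; and vice versa.
This gives x = 150 − 0.63y and y = 150 − 0.63x, where x and y are each side's share when it proposes.
Hence (1 − 0.63·0.63)x = 150(1 − 0.63), i.e. 0.6031·x = 55.5.
x ≈ 92.0245; the target's share is 150 − x ≈ 57.9755.

57.98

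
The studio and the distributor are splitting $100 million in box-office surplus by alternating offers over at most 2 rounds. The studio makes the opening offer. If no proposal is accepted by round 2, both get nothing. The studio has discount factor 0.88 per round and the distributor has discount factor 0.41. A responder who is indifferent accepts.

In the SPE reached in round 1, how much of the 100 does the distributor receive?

41

By backward induction:
Round 2 (the distributor proposes): the studio will accept anything ≥ 0, so the distributor offers 0 and keeps 100.
Round 1 (the studio proposes): the distributor can get 100 next round, worth 0.41 × 100 = 41 now, so the studio offers 41, keeping 59.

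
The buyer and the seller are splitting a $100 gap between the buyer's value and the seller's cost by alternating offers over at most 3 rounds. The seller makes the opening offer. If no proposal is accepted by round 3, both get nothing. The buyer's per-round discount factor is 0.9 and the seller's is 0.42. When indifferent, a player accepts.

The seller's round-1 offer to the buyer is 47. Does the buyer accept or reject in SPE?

Reject

Round 3 (the seller proposes): rejection yields 0 for the buyer; the seller offers 0 and keeps 100.
Round 2 (the buyer proposes): the seller can get 100 next round, worth 0.42 × 100 = 42 now. The buyer offers 42 and keeps 100 − 42 = 58.
So by rejecting in round 1, the buyer gets 58 next round, worth 0.9 × 58 = 52.2 now.
Offer 47 < 52.2, so the buyer rejects.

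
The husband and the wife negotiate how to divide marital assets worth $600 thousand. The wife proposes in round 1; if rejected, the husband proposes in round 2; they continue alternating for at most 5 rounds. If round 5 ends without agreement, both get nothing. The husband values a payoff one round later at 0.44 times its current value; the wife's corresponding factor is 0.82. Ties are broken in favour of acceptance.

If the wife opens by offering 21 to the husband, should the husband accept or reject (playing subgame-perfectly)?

Reject

Round 5 (the wife proposes): rejection yields 0 for the husband; the wife offers 0 and keeps 600.
Round 4 (the husband proposes): the wife can get 600 next round, worth 0.82 × 600 = 492 now. The husband offers 492 and keeps 600 − 492 = 108.
Round 3 (the wife proposes): the husband can get 108 next round, worth 0.44 × 108 = 47.52 now; the wife offers that and keeps 552.48.
Round 2 (the husband proposes): the wife can get 552.48 next round, worth 0.82 × 552.48 = 453.0336 now; the husband offers that and keeps 146.9664.
So by rejecting in round 1, the husband gets 146.9664 next round, worth 0.44 × 146.9664 = 64.665216 now.
Offer 21 < 64.665216, so the husband rejects.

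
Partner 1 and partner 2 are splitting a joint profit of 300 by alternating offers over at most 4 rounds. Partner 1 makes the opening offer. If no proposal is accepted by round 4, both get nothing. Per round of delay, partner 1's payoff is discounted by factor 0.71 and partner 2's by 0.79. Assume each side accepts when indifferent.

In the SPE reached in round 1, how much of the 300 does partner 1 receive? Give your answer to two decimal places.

98.34

Round 4 (partner 2 proposes): partner 1 will accept anything ≥ 0, so partner 2 offers 0 and keeps 300.
Round 3 (partner 1 proposes): partner 2 can get 300 next round, worth 0.79 × 300 = 237 now. Partner 1 offers 237 and keeps 300 − 237 = 63.
Round 2 (partner 2 proposes): partner 1 can get 63 next round, worth 0.71 × 63 = 44.73 now. Partner 2 offers 44.73 and keeps 300 − 44.73 = 255.27.
Round 1 (partner 1 proposes): partner 2 can get 255.27 next round, worth 0.79 × 255.27 = 201.6633 now, so partner 1 offers 201.6633, keeping 98.3367.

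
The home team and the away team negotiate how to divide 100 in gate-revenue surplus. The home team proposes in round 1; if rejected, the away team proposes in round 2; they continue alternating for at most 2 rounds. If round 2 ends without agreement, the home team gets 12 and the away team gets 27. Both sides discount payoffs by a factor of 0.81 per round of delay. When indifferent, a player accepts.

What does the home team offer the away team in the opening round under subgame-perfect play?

Round 2 (the away team proposes): the home team gets 12 if talks fail, so the away team offers 12 and keeps 88.
Round 1 (the home team proposes): the away team can get 88 next round, worth 0.81 × 88 = 71.28 now. The home team offers 71.28 and keeps 100 − 71.28 = 28.72.

71.28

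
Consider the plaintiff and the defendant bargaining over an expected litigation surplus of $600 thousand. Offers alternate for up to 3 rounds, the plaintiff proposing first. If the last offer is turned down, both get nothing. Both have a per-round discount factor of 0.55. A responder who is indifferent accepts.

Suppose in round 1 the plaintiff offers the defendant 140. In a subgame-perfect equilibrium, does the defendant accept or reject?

Work out the defendant's continuation value if the offer is rejected.
Round 3 (the plaintiff proposes): rejection yields 0 for the defendant; the plaintiff offers 0 and keeps 600.
Round 2 (the defendant proposes): the plaintiff can get 600 next round, worth 0.55 × 600 = 330 now; the defendant offers that and keeps 270.
So by rejecting in round 1, the defendant gets 270 next round, worth 0.55 × 270 = 148.5 now.
Offer 140 < 148.5, so the defendant rejects.

Reject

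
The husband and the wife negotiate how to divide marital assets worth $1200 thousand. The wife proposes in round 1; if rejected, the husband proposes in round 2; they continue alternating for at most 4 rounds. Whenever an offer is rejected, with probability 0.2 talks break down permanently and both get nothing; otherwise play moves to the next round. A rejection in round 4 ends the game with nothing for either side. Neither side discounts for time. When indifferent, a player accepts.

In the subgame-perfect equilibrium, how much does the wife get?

393.6

Round 4 (the husband proposes): rejection yields 0 for the wife; the husband offers 0 and keeps 1200.
Round 3 (the wife proposes): rejecting gives the husband an expected 0.8 × 1200 = 960; the wife offers that and keeps 240.
Round 2 (the husband proposes): rejecting gives the wife an expected 0.8 × 240 = 192, so the husband offers 192, keeping 1008.
Round 1 (the wife proposes): rejecting gives the husband an expected 0.8 × 1008 = 806.4; the wife offers that and keeps 393.6.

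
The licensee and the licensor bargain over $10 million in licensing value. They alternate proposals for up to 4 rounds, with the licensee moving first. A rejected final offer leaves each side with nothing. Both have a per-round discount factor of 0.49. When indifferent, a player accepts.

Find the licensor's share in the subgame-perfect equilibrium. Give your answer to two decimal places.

Round 4 (the licensor proposes): the licensee will accept anything ≥ 0, so the licensor offers 0 and keeps 10.
Round 3 (the licensee proposes): the licensor can get 10 next round, worth 0.49 × 10 = 4.9 now; the licensee offers that and keeps 5.1.
Round 2 (the licensor proposes): the licensee can get 5.1 next round, worth 0.49 × 5.1 = 2.499 now; the licensor offers that and keeps 7.501.
Round 1 (the licensee proposes): the licensor can get 7.501 next round, worth 0.49 × 7.501 = 3.67549 now. The licensee offers 3.67549 and keeps 10 − 3.67549 = 6.32451.

3.68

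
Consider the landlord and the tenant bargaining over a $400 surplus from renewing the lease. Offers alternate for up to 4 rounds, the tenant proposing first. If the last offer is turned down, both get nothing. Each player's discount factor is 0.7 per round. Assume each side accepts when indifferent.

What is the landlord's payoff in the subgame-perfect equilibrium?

Round 4 (the landlord proposes): rejection yields 0 for the tenant; the landlord offers 0 and keeps 400.
Round 3 (the tenant proposes): the landlord can get 400 next round, worth 0.7 × 400 = 280 now. The tenant offers 280 and keeps 400 − 280 = 120.
Round 2 (the landlord proposes): the tenant can get 120 next round, worth 0.7 × 120 = 84 now. The landlord offers 84 and keeps 400 − 84 = 316.
Round 1 (the tenant proposes): the landlord can get 316 next round, worth 0.7 × 316 = 221.2 now. The tenant offers 221.2 and keeps 400 − 221.2 = 178.8.

221.2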